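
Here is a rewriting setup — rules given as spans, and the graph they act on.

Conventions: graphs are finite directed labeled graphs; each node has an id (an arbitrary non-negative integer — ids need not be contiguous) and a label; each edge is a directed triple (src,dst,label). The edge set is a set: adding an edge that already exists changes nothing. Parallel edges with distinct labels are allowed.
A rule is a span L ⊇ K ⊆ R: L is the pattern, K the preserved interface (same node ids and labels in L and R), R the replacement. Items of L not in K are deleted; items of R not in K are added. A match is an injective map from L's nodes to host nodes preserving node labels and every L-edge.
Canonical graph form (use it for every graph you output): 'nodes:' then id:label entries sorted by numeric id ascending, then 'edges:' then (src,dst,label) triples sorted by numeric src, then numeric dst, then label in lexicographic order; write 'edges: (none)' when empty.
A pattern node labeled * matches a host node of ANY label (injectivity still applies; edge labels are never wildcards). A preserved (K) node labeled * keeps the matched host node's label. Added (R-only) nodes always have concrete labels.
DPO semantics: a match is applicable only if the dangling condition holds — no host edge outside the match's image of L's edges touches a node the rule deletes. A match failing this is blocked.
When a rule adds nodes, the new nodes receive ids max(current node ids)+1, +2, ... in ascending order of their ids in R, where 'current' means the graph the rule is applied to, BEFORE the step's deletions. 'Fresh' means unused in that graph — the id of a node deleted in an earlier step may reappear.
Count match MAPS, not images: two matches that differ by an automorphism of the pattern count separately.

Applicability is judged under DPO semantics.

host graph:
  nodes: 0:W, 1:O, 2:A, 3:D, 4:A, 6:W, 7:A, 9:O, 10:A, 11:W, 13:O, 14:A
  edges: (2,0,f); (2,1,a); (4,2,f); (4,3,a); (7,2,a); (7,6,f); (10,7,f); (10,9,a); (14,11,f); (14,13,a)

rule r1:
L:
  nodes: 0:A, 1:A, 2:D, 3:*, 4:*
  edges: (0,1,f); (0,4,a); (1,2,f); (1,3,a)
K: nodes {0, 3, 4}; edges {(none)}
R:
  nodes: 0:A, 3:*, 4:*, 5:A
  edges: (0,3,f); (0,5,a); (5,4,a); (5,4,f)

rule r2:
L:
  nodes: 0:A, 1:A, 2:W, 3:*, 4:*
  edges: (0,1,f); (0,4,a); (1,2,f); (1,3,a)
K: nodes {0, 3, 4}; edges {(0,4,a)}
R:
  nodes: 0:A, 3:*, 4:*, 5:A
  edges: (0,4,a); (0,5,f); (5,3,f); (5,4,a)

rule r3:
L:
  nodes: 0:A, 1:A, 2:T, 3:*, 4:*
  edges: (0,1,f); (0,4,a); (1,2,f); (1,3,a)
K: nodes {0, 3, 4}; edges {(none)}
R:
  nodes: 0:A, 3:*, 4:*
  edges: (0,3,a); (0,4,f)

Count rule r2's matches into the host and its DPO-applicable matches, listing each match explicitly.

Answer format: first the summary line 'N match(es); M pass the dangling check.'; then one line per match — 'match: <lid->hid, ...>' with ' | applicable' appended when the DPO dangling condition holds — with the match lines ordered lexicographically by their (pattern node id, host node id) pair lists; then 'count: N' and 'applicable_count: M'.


2 match(es); 1 pass the dangling check.
match: 0->4, 1->2, 2->0, 3->1, 4->3
match: 0->10, 1->7, 2->6, 3->2, 4->9 | applicable
count: 2
applicable_count: 1


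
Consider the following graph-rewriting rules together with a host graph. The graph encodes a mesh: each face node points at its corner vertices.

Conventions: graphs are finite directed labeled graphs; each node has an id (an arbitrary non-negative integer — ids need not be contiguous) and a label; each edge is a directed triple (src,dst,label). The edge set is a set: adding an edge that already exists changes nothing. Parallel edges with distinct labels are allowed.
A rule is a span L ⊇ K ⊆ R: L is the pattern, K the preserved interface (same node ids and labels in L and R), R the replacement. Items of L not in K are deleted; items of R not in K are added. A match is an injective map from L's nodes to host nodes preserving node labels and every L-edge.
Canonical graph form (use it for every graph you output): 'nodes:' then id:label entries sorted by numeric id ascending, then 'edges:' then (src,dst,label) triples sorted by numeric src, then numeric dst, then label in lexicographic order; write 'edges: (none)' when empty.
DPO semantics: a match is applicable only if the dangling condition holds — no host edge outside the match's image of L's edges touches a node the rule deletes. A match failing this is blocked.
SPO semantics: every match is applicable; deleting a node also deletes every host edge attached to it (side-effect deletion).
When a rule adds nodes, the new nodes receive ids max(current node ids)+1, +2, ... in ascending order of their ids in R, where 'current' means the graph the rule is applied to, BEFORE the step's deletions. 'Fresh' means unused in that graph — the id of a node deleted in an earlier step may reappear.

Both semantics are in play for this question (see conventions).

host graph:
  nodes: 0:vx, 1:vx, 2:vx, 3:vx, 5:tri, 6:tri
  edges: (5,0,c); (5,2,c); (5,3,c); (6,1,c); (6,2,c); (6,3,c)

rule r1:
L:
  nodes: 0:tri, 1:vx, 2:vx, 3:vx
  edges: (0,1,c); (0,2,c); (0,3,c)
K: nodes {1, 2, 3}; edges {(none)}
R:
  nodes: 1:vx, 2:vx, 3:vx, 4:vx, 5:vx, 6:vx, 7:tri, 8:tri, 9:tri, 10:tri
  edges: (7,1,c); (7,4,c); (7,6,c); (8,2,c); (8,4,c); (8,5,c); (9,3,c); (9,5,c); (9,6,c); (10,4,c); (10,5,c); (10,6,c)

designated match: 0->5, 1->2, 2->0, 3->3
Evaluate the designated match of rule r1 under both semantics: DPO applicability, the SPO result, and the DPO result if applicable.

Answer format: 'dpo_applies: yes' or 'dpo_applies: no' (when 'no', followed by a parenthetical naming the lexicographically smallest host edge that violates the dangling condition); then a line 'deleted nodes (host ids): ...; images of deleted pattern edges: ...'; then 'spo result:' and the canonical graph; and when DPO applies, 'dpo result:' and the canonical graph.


dpo_applies: yes
deleted nodes (host ids): 5; images of deleted pattern edges: (5,0,c); (5,2,c); (5,3,c)
spo result:
nodes: 0:vx, 1:vx, 2:vx, 3:vx, 6:tri, 7:vx, 8:vx, 9:vx, 10:tri, 11:tri, 12:tri, 13:tri
edges: (6,1,c); (6,2,c); (6,3,c); (10,2,c); (10,7,c); (10,9,c); (11,0,c); (11,7,c); (11,8,c); (12,3,c); (12,8,c); (12,9,c); (13,7,c); (13,8,c); (13,9,c)
dpo result:
nodes: 0:vx, 1:vx, 2:vx, 3:vx, 6:tri, 7:vx, 8:vx, 9:vx, 10:tri, 11:tri, 12:tri, 13:tri
edges: (6,1,c); (6,2,c); (6,3,c); (10,2,c); (10,7,c); (10,9,c); (11,0,c); (11,7,c); (11,8,c); (12,3,c); (12,8,c); (12,9,c); (13,7,c); (13,8,c); (13,9,c)


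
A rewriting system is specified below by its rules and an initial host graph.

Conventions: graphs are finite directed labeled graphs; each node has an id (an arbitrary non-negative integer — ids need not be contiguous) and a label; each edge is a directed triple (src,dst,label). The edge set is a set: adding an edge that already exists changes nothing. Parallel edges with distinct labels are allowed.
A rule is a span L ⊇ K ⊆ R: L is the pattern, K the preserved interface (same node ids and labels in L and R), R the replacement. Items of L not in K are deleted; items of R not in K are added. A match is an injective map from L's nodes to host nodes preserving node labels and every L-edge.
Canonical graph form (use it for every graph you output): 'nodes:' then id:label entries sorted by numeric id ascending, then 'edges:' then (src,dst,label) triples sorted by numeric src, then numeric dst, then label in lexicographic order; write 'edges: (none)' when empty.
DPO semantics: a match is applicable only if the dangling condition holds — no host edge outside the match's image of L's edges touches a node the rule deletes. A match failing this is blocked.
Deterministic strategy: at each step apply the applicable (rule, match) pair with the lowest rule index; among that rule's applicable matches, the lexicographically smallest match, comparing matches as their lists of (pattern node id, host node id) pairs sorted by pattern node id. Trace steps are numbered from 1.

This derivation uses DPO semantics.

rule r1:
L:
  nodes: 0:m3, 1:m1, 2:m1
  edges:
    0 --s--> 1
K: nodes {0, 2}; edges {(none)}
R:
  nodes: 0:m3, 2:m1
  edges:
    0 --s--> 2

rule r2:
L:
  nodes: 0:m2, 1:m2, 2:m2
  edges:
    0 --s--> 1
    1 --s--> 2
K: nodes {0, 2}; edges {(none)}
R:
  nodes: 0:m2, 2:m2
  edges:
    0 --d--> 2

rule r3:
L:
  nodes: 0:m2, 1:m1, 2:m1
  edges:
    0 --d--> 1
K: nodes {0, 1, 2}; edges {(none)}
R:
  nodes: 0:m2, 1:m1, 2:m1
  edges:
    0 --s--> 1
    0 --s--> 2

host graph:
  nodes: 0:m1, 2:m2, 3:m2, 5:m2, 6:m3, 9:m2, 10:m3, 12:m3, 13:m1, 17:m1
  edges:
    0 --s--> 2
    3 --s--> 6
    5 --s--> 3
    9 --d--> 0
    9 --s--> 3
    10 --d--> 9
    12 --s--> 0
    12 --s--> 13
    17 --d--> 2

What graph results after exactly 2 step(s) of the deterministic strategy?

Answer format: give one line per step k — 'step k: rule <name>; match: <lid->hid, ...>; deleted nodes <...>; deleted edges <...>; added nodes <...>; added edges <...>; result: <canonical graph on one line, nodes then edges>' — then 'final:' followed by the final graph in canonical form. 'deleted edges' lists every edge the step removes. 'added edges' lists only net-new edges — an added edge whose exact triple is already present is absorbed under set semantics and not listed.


step 1: rule r1; match: 0->12, 1->13, 2->0; deleted nodes 13; deleted edges (12,13,s); added nodes (none); added edges (none); result: nodes: 0:m1, 2:m2, 3:m2, 5:m2, 6:m3, 9:m2, 10:m3, 12:m3, 17:m1 edges: (0,2,s); (3,6,s); (5,3,s); (9,0,d); (9,3,s); (10,9,d); (12,0,s); (17,2,d)
step 2: rule r3; match: 0->9, 1->0, 2->17; deleted nodes (none); deleted edges (9,0,d); added nodes (none); added edges (9,0,s); (9,17,s); result: nodes: 0:m1, 2:m2, 3:m2, 5:m2, 6:m3, 9:m2, 10:m3, 12:m3, 17:m1 edges: (0,2,s); (3,6,s); (5,3,s); (9,0,s); (9,3,s); (9,17,s); (10,9,d); (12,0,s); (17,2,d)
final:
nodes: 0:m1, 2:m2, 3:m2, 5:m2, 6:m3, 9:m2, 10:m3, 12:m3, 17:m1
edges: (0,2,s); (3,6,s); (5,3,s); (9,0,s); (9,3,s); (9,17,s); (10,9,d); (12,0,s); (17,2,d)


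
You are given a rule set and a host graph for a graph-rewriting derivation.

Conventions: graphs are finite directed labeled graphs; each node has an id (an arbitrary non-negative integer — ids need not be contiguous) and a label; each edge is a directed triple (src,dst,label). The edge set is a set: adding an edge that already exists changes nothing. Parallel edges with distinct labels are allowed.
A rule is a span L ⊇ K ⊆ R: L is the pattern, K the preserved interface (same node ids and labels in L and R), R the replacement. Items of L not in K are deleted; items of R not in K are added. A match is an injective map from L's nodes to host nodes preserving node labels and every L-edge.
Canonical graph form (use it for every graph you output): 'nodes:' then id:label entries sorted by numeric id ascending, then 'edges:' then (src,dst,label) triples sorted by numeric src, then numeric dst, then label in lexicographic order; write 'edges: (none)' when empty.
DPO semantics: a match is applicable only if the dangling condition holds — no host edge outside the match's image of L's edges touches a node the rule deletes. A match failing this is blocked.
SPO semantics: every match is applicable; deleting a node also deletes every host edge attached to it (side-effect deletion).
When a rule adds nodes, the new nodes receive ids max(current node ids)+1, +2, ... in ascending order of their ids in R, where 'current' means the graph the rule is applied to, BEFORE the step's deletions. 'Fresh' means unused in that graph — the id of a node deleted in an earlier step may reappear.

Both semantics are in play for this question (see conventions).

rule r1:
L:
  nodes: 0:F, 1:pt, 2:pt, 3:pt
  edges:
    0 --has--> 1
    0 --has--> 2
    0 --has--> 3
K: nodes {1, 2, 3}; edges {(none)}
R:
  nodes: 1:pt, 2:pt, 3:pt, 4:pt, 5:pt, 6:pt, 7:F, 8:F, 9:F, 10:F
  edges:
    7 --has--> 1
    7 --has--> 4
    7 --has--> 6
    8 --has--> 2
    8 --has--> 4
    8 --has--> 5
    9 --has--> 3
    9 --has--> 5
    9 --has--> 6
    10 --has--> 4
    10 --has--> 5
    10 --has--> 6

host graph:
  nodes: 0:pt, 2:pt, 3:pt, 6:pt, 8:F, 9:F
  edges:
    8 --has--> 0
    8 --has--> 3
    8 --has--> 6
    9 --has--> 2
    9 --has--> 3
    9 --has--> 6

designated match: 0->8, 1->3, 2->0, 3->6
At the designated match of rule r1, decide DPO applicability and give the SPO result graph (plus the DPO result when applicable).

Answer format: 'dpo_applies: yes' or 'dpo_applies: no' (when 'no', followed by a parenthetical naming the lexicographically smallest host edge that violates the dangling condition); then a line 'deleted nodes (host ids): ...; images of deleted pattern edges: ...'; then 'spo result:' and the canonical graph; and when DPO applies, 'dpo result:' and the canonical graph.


dpo_applies: yes
deleted nodes (host ids): 8; images of deleted pattern edges: (8,0,has); (8,3,has); (8,6,has)
spo result:
nodes: 0:pt, 2:pt, 3:pt, 6:pt, 9:F, 10:pt, 11:pt, 12:pt, 13:F, 14:F, 15:F, 16:F
edges: (9,2,has); (9,3,has); (9,6,has); (13,3,has); (13,10,has); (13,12,has); (14,0,has); (14,10,has); (14,11,has); (15,6,has); (15,11,has); (15,12,has); (16,10,has); (16,11,has); (16,12,has)
dpo result:
nodes: 0:pt, 2:pt, 3:pt, 6:pt, 9:F, 10:pt, 11:pt, 12:pt, 13:F, 14:F, 15:F, 16:F
edges: (9,2,has); (9,3,has); (9,6,has); (13,3,has); (13,10,has); (13,12,has); (14,0,has); (14,10,has); (14,11,has); (15,6,has); (15,11,has); (15,12,has); (16,10,has); (16,11,has); (16,12,has)


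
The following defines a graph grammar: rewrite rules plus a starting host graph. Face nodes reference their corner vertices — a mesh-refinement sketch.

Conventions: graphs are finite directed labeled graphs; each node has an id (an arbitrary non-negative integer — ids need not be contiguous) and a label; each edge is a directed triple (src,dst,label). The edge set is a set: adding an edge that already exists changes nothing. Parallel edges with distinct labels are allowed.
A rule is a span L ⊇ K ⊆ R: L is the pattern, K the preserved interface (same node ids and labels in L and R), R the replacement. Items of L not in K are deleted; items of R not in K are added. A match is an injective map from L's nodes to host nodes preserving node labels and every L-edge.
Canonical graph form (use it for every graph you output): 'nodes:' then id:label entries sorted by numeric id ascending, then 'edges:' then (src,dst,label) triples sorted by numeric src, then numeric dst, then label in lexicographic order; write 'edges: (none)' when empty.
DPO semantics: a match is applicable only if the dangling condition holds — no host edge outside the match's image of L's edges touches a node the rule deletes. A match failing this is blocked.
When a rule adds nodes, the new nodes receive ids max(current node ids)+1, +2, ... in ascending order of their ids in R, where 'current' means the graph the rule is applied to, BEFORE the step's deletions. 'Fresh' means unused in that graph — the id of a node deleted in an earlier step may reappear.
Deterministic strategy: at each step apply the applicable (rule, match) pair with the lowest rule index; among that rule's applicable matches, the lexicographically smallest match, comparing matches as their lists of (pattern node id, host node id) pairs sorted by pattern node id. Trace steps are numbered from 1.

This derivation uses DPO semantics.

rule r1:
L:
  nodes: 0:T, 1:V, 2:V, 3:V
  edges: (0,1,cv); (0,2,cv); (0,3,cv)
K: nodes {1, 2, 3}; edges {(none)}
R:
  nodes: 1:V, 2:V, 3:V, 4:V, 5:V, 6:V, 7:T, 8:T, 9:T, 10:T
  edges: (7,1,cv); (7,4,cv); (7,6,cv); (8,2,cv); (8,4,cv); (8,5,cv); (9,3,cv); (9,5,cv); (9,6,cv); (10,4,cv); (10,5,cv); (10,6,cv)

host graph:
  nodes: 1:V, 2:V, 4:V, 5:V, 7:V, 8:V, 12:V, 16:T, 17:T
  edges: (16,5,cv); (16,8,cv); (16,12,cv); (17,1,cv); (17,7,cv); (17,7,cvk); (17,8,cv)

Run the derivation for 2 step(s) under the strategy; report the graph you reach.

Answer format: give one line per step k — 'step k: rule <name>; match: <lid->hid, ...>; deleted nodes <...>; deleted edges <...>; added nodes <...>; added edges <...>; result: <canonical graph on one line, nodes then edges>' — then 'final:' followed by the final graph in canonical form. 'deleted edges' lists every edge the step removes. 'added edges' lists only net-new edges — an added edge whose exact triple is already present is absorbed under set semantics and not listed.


step 1: rule r1; match: 0->16, 1->5, 2->8, 3->12; deleted nodes 16; deleted edges (16,5,cv); (16,8,cv); (16,12,cv); added nodes 18, 19, 20, 21, 22, 23, 24; added edges (21,5,cv); (21,18,cv); (21,20,cv); (22,8,cv); (22,18,cv); (22,19,cv); (23,12,cv); (23,19,cv); (23,20,cv); (24,18,cv); (24,19,cv); (24,20,cv); result: nodes: 1:V, 2:V, 4:V, 5:V, 7:V, 8:V, 12:V, 17:T, 18:V, 19:V, 20:V, 21:T, 22:T, 23:T, 24:T edges: (17,1,cv); (17,7,cv); (17,7,cvk); (17,8,cv); (21,5,cv); (21,18,cv); (21,20,cv); (22,8,cv); (22,18,cv); (22,19,cv); (23,12,cv); (23,19,cv); (23,20,cv); (24,18,cv); (24,19,cv); (24,20,cv)
step 2: rule r1; match: 0->21, 1->5, 2->18, 3->20; deleted nodes 21; deleted edges (21,5,cv); (21,18,cv); (21,20,cv); added nodes 25, 26, 27, 28, 29, 30, 31; added edges (28,5,cv); (28,25,cv); (28,27,cv); (29,18,cv); (29,25,cv); (29,26,cv); (30,20,cv); (30,26,cv); (30,27,cv); (31,25,cv); (31,26,cv); (31,27,cv); result: nodes: 1:V, 2:V, 4:V, 5:V, 7:V, 8:V, 12:V, 17:T, 18:V, 19:V, 20:V, 22:T, 23:T, 24:T, 25:V, 26:V, 27:V, 28:T, 29:T, 30:T, 31:T edges: (17,1,cv); (17,7,cv); (17,7,cvk); (17,8,cv); (22,8,cv); (22,18,cv); (22,19,cv); (23,12,cv); (23,19,cv); (23,20,cv); (24,18,cv); (24,19,cv); (24,20,cv); (28,5,cv); (28,25,cv); (28,27,cv); (29,18,cv); (29,25,cv); (29,26,cv); (30,20,cv); (30,26,cv); (30,27,cv); (31,25,cv); (31,26,cv); (31,27,cv)
final:
nodes: 1:V, 2:V, 4:V, 5:V, 7:V, 8:V, 12:V, 17:T, 18:V, 19:V, 20:V, 22:T, 23:T, 24:T, 25:V, 26:V, 27:V, 28:T, 29:T, 30:T, 31:T
edges: (17,1,cv); (17,7,cv); (17,7,cvk); (17,8,cv); (22,8,cv); (22,18,cv); (22,19,cv); (23,12,cv); (23,19,cv); (23,20,cv); (24,18,cv); (24,19,cv); (24,20,cv); (28,5,cv); (28,25,cv); (28,27,cv); (29,18,cv); (29,25,cv); (29,26,cv); (30,20,cv); (30,26,cv); (30,27,cv); (31,25,cv); (31,26,cv); (31,27,cv)


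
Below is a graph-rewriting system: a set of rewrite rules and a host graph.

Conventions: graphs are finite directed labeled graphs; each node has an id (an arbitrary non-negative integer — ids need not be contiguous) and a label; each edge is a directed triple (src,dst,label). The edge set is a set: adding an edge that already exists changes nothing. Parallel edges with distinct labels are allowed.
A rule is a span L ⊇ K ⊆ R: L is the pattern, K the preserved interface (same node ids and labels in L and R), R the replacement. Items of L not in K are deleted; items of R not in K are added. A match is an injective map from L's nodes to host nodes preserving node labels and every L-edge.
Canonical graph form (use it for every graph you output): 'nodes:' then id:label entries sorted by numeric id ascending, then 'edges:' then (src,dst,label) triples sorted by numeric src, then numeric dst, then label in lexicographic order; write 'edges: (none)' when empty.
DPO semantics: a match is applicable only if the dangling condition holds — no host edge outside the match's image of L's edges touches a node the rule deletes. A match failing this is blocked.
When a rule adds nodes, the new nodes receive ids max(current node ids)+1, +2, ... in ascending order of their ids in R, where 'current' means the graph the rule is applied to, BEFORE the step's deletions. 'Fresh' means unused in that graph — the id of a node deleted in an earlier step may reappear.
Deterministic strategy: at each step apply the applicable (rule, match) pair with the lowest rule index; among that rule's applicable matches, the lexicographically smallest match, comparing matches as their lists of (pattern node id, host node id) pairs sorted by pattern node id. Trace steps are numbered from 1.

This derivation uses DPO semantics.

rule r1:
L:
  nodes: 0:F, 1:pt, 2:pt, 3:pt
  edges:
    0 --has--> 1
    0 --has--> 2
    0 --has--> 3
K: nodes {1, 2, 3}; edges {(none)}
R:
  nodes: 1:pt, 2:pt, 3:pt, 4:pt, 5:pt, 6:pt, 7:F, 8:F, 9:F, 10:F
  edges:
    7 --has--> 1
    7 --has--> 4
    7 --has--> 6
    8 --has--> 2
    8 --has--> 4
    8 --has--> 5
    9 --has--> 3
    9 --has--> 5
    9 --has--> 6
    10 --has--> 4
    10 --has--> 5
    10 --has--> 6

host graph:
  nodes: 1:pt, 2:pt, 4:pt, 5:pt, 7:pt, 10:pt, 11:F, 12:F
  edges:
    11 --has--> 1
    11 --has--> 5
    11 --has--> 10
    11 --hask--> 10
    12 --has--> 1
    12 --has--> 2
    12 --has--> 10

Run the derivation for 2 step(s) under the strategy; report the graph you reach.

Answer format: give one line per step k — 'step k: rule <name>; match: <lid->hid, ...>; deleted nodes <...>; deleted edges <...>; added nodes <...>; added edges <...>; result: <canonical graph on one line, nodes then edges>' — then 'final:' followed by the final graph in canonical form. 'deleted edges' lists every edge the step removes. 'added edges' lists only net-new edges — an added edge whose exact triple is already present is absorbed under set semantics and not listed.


step 1: rule r1; match: 0->12, 1->1, 2->2, 3->10; deleted nodes 12; deleted edges (12,1,has); (12,2,has); (12,10,has); added nodes 13, 14, 15, 16, 17, 18, 19; added edges (16,1,has); (16,13,has); (16,15,has); (17,2,has); (17,13,has); (17,14,has); (18,10,has); (18,14,has); (18,15,has); (19,13,has); (19,14,has); (19,15,has); result: nodes: 1:pt, 2:pt, 4:pt, 5:pt, 7:pt, 10:pt, 11:F, 13:pt, 14:pt, 15:pt, 16:F, 17:F, 18:F, 19:F edges: (11,1,has); (11,5,has); (11,10,has); (11,10,hask); (16,1,has); (16,13,has); (16,15,has); (17,2,has); (17,13,has); (17,14,has); (18,10,has); (18,14,has); (18,15,has); (19,13,has); (19,14,has); (19,15,has)
step 2: rule r1; match: 0->16, 1->1, 2->13, 3->15; deleted nodes 16; deleted edges (16,1,has); (16,13,has); (16,15,has); added nodes 20, 21, 22, 23, 24, 25, 26; added edges (23,1,has); (23,20,has); (23,22,has); (24,13,has); (24,20,has); (24,21,has); (25,15,has); (25,21,has); (25,22,has); (26,20,has); (26,21,has); (26,22,has); result: nodes: 1:pt, 2:pt, 4:pt, 5:pt, 7:pt, 10:pt, 11:F, 13:pt, 14:pt, 15:pt, 17:F, 18:F, 19:F, 20:pt, 21:pt, 22:pt, 23:F, 24:F, 25:F, 26:F edges: (11,1,has); (11,5,has); (11,10,has); (11,10,hask); (17,2,has); (17,13,has); (17,14,has); (18,10,has); (18,14,has); (18,15,has); (19,13,has); (19,14,has); (19,15,has); (23,1,has); (23,20,has); (23,22,has); (24,13,has); (24,20,has); (24,21,has); (25,15,has); (25,21,has); (25,22,has); (26,20,has); (26,21,has); (26,22,has)
final:
nodes: 1:pt, 2:pt, 4:pt, 5:pt, 7:pt, 10:pt, 11:F, 13:pt, 14:pt, 15:pt, 17:F, 18:F, 19:F, 20:pt, 21:pt, 22:pt, 23:F, 24:F, 25:F, 26:F
edges: (11,1,has); (11,5,has); (11,10,has); (11,10,hask); (17,2,has); (17,13,has); (17,14,has); (18,10,has); (18,14,has); (18,15,has); (19,13,has); (19,14,has); (19,15,has); (23,1,has); (23,20,has); (23,22,has); (24,13,has); (24,20,has); (24,21,has); (25,15,has); (25,21,has); (25,22,has); (26,20,has); (26,21,has); (26,22,has)


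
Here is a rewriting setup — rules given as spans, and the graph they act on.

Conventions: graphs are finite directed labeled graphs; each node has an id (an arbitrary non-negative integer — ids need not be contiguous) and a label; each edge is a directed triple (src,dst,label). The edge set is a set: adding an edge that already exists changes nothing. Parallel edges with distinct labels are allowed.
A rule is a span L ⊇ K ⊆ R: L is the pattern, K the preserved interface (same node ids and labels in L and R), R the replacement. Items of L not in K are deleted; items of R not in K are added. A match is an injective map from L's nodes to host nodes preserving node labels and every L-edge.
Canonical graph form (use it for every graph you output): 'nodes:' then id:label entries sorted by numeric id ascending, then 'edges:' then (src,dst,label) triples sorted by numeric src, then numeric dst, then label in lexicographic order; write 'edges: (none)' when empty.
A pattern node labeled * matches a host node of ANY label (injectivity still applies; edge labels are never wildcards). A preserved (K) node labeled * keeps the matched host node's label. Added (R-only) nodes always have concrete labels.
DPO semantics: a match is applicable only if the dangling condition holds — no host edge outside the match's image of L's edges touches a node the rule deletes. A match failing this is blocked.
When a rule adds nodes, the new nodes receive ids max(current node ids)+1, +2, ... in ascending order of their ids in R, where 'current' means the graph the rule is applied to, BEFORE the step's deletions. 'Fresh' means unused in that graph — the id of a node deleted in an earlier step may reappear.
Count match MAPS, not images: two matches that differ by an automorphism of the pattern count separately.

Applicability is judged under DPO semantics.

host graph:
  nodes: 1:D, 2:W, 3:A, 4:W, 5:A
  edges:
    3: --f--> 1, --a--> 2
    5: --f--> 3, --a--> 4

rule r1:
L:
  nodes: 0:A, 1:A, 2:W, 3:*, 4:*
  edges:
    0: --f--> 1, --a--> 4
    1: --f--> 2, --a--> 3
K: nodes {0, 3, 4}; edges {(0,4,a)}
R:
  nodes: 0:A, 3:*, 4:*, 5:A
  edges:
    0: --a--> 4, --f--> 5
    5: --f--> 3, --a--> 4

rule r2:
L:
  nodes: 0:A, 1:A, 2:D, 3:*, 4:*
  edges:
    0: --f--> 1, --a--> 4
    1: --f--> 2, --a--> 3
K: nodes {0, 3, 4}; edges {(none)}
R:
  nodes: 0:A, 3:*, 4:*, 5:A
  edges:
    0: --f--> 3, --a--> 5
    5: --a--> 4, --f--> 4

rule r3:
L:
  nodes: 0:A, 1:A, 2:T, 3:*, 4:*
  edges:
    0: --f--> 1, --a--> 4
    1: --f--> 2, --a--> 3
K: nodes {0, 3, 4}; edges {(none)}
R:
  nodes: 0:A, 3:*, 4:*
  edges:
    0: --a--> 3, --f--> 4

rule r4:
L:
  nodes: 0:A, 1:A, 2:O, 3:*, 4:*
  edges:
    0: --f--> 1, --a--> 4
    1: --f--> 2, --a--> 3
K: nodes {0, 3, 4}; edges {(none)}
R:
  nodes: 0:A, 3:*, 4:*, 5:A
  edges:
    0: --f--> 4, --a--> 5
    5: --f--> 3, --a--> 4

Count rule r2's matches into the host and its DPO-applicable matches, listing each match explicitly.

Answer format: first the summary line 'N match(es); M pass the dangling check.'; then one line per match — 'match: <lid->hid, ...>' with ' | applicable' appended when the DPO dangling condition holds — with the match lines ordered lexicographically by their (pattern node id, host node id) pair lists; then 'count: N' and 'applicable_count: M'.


1 match(es); 1 pass the dangling check.
match: 0->5, 1->3, 2->1, 3->2, 4->4 | applicable
count: 1
applicable_count: 1


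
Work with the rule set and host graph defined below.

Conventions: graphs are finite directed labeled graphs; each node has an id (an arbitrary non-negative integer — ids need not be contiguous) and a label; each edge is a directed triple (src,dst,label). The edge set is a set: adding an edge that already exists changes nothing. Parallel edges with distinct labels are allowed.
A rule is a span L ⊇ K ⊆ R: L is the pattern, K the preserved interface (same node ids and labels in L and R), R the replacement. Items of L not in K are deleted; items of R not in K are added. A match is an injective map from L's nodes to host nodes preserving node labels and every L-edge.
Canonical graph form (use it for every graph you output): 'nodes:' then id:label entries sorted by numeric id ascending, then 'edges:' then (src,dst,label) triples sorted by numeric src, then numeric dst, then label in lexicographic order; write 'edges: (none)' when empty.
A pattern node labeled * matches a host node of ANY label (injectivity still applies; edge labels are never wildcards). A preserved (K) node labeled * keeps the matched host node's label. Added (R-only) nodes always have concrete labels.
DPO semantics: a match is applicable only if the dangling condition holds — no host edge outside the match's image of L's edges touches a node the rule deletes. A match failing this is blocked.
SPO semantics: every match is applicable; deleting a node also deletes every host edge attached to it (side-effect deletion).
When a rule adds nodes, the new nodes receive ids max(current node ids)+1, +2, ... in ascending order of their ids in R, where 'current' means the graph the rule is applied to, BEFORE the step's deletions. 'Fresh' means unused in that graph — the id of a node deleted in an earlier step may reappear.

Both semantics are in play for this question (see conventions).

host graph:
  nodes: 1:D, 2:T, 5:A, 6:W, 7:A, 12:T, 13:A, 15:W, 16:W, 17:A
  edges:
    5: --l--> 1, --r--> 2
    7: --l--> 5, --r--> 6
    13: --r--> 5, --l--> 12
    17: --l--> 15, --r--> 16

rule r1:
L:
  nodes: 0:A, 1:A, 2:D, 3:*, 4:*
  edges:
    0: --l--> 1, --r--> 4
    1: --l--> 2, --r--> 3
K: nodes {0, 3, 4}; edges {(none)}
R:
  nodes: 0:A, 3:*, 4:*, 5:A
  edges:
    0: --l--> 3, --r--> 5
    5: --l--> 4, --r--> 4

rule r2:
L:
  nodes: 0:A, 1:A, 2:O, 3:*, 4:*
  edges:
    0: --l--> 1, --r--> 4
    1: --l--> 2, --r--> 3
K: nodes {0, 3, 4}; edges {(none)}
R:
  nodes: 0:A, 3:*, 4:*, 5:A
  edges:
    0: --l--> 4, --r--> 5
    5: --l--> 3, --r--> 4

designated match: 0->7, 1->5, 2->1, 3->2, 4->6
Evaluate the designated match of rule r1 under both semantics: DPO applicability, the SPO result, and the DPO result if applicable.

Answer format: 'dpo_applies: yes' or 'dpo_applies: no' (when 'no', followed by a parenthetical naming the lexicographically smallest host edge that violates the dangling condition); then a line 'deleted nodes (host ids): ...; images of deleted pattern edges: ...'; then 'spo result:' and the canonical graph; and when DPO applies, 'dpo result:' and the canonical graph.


dpo_applies: no
(the rule deletes node 5, which keeps host edge (13,5,r) outside the match image — the dangling condition fails, DPO blocks; SPO proceeds and side-deletes such edges)
deleted nodes (host ids): 1, 5; images of deleted pattern edges: (5,1,l); (5,2,r); (7,5,l); (7,6,r)
spo result:
nodes: 2:T, 6:W, 7:A, 12:T, 13:A, 15:W, 16:W, 17:A, 18:A
edges: (7,2,l); (7,18,r); (13,12,l); (17,15,l); (17,16,r); (18,6,l); (18,6,r)


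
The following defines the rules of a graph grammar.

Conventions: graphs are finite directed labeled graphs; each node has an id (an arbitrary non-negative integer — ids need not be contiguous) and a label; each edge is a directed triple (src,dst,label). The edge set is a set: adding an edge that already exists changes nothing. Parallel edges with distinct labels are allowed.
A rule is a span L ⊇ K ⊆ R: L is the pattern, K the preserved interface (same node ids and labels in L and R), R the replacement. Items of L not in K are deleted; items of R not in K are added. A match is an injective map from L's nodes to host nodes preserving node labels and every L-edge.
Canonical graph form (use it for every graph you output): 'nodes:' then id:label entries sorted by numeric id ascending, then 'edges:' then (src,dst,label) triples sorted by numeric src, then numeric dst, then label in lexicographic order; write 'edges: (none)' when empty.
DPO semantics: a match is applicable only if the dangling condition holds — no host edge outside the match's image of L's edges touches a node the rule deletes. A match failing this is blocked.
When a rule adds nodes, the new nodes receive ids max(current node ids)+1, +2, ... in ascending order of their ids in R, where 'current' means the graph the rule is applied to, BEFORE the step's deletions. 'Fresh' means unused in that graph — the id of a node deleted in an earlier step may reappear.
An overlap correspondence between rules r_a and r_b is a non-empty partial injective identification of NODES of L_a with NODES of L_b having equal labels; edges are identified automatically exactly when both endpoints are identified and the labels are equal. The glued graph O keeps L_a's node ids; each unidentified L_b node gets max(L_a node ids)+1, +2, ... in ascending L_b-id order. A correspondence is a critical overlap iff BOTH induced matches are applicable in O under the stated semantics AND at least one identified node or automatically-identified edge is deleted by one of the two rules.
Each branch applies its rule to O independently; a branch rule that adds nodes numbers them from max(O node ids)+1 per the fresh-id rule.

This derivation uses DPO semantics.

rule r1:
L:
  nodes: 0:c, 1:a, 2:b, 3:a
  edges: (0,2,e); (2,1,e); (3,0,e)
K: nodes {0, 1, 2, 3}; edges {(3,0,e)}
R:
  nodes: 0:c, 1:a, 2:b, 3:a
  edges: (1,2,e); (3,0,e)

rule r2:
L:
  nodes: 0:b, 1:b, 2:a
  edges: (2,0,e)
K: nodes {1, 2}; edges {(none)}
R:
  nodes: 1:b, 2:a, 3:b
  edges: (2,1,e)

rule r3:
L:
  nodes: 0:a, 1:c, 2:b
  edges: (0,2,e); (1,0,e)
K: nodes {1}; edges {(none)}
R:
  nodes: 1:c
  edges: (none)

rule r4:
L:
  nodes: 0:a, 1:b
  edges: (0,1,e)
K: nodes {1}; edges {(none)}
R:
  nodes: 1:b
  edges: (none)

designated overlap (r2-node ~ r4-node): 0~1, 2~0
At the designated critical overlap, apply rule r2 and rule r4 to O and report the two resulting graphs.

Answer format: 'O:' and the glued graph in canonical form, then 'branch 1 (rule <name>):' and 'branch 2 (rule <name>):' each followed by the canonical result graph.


O:
nodes: 0:b, 1:b, 2:a
edges: (2,0,e)
branch 1 (rule r2):
nodes: 1:b, 2:a, 3:b
edges: (2,1,e)
branch 2 (rule r4):
nodes: 0:b, 1:b
edges: (none)


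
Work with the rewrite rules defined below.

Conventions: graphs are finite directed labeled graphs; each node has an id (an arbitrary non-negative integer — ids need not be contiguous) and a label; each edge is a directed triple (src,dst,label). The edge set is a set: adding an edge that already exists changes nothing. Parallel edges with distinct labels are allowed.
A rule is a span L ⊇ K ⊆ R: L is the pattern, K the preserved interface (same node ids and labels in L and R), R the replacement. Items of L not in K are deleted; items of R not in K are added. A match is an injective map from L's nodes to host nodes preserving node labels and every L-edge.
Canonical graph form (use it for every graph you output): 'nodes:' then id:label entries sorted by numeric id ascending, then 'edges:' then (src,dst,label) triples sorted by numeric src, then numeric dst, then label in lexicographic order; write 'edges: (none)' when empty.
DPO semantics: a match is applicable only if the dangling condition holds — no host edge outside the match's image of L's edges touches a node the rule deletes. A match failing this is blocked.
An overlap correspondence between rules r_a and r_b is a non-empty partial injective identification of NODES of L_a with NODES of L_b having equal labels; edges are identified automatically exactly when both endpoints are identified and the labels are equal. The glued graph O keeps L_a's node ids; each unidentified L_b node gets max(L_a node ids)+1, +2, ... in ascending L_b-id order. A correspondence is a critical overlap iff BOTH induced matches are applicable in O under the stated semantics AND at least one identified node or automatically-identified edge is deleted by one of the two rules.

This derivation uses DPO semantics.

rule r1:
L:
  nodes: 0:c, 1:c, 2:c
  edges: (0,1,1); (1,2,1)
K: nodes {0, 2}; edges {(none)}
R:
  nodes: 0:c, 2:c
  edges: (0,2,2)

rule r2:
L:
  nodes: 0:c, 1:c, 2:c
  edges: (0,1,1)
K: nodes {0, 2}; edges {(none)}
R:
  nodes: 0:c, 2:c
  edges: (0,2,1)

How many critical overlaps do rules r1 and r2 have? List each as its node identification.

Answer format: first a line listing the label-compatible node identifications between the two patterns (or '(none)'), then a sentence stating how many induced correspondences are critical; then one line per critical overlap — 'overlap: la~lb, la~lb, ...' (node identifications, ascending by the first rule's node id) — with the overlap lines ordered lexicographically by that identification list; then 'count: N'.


label-compatible node identifications between L(r1) and L(r2): 0~0, 0~1, 0~2, 1~0, 1~1, 1~2, 2~0, 2~1, 2~2
5 of the induced correspondences are critical overlaps of r1 and r2.
overlap: 0~0, 1~2
overlap: 0~2, 1~0, 2~1
overlap: 1~0, 2~1
overlap: 1~2
overlap: 1~2, 2~0
count: 5


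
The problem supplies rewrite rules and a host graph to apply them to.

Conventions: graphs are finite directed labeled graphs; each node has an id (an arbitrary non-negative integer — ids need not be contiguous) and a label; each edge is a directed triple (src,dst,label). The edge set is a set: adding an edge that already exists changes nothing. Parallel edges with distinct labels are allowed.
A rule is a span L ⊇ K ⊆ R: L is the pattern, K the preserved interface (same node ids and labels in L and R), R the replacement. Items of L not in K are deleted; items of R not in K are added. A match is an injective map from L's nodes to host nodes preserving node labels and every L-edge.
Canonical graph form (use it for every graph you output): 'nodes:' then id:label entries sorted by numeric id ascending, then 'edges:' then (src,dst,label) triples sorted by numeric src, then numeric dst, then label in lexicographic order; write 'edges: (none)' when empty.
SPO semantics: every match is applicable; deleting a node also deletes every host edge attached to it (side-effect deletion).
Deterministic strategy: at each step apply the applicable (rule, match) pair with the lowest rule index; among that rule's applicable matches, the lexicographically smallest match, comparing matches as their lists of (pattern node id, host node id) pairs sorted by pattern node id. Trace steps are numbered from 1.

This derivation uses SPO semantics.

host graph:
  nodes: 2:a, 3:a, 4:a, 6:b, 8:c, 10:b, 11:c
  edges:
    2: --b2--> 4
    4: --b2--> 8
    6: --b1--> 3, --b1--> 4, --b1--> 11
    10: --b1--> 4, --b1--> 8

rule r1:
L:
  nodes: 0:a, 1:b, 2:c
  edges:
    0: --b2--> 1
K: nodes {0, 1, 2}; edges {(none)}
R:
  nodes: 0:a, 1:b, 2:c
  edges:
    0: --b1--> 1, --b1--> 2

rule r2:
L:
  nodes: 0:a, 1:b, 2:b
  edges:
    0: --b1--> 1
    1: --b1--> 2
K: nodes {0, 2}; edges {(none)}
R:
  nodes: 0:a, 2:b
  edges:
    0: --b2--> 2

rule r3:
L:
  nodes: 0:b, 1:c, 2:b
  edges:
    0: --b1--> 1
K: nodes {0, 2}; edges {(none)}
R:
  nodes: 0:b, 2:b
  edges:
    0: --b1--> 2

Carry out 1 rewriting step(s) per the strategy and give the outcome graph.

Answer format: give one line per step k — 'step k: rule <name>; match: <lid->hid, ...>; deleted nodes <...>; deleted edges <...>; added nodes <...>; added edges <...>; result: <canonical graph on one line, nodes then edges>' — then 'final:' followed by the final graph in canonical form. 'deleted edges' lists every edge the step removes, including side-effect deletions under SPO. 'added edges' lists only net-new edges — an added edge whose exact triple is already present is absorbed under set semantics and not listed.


step 1: rule r3; match: 0->6, 1->11, 2->10; deleted nodes 11; deleted edges (6,11,b1); added nodes (none); added edges (6,10,b1); result: nodes: 2:a, 3:a, 4:a, 6:b, 8:c, 10:b edges: (2,4,b2); (4,8,b2); (6,3,b1); (6,4,b1); (6,10,b1); (10,4,b1); (10,8,b1)
final:
nodes: 2:a, 3:a, 4:a, 6:b, 8:c, 10:b
edges: (2,4,b2); (4,8,b2); (6,3,b1); (6,4,b1); (6,10,b1); (10,4,b1); (10,8,b1)


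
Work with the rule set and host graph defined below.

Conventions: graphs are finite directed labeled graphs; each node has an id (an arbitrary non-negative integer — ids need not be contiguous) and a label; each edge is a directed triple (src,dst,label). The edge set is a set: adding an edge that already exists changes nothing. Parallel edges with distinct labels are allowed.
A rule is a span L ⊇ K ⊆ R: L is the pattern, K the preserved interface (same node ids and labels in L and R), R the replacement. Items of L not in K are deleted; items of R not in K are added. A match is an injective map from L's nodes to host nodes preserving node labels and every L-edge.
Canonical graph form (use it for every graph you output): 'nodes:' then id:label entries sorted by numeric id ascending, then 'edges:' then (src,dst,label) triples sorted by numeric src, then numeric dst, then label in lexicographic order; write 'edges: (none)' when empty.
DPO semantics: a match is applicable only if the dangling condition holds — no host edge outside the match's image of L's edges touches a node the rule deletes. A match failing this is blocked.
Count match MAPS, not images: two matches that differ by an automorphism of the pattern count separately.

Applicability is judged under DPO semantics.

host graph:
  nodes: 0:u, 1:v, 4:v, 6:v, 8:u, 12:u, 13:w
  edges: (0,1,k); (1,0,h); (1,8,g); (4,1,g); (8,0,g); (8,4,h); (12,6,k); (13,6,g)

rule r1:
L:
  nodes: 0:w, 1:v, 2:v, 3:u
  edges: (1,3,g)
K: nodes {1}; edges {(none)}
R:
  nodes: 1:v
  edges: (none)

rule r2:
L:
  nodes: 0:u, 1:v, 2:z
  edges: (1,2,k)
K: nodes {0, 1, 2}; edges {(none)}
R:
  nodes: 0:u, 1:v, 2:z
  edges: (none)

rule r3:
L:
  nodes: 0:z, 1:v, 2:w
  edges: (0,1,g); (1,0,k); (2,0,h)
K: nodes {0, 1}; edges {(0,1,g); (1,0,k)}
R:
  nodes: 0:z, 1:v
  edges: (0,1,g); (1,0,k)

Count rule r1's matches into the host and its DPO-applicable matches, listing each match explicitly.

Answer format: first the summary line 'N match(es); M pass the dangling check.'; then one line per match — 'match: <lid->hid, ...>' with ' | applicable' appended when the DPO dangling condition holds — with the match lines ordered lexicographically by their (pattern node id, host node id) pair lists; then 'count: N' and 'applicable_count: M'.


2 match(es); 0 pass the dangling check.
match: 0->13, 1->1, 2->4, 3->8
match: 0->13, 1->1, 2->6, 3->8
count: 2
applicable_count: 0
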